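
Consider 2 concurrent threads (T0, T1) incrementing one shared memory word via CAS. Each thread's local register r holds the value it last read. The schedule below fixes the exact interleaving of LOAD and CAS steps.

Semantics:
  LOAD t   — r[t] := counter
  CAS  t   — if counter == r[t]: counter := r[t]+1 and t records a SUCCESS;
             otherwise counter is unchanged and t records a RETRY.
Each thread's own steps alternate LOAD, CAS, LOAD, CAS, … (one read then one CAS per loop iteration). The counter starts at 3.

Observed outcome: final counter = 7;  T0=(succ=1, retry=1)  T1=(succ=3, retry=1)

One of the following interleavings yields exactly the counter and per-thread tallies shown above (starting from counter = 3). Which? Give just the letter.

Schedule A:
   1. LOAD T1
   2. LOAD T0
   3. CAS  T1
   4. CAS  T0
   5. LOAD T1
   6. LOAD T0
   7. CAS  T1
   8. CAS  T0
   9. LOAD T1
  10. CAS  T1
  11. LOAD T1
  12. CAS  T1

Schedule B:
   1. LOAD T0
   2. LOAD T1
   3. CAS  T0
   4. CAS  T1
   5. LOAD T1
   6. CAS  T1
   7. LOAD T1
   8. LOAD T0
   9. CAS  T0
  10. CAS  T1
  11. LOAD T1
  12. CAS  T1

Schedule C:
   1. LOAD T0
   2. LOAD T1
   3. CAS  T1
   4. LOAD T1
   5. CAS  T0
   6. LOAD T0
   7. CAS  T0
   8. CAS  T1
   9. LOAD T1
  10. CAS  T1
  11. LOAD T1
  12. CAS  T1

Simulating candidate C:
#1 T0 reads 3
#2 T1 reads 3
#3 T1 CAS(3→4) writes; counter now 4
#4 T1 reads 4
#5 T0 CAS(3→4) fails; counter now 4
#6 T0 reads 4
#7 T0 CAS(4→5) writes; counter now 5
#8 T1 CAS(4→5) fails; counter now 5
#9 T1 reads 5
#10 T1 CAS(5→6) writes; counter now 6
#11 T1 reads 6
#12 T1 CAS(6→7) writes; counter now 7

C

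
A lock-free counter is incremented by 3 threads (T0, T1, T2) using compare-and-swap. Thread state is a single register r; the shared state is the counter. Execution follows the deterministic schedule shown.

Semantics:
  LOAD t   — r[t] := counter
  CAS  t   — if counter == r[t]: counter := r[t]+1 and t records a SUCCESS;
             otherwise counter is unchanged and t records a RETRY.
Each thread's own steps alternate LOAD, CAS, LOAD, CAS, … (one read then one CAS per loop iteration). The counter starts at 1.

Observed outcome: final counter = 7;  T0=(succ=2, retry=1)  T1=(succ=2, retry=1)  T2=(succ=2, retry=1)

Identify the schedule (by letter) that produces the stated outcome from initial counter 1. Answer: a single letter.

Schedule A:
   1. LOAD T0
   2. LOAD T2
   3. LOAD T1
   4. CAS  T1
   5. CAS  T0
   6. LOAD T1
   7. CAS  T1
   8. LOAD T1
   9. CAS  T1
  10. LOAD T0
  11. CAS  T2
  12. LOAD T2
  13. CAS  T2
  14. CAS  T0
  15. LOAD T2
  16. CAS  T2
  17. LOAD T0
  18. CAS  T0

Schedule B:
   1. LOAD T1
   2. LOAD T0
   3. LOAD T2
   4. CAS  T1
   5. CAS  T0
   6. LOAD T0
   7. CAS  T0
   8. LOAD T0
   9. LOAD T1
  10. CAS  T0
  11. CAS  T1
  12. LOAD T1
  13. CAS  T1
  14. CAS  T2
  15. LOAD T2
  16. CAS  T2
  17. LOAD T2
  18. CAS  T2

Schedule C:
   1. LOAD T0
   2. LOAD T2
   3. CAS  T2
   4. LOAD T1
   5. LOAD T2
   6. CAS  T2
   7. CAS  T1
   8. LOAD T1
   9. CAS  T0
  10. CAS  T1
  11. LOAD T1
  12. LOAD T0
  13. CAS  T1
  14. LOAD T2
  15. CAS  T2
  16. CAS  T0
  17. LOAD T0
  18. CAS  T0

Run B:
1. LOAD T1 → mem=1 r[T1]=1 [LOAD]
2. LOAD T0 → mem=1 r[T0]=1 [LOAD]
3. LOAD T2 → mem=1 r[T2]=1 [LOAD]
4. CAS T1 → mem=2 r[T1]=1 [OK]
5. CAS T0 → mem=2 r[T0]=1 [RETRY]
6. LOAD T0 → mem=2 r[T0]=2 [LOAD]
7. CAS T0 → mem=3 r[T0]=2 [OK]
8. LOAD T0 → mem=3 r[T0]=3 [LOAD]
9. LOAD T1 → mem=3 r[T1]=3 [LOAD]
10. CAS T0 → mem=4 r[T0]=3 [OK]
11. CAS T1 → mem=4 r[T1]=3 [RETRY]
12. LOAD T1 → mem=4 r[T1]=4 [LOAD]
13. CAS T1 → mem=5 r[T1]=4 [OK]
14. CAS T2 → mem=5 r[T2]=1 [RETRY]
15. LOAD T2 → mem=5 r[T2]=5 [LOAD]
16. CAS T2 → mem=6 r[T2]=5 [OK]
17. LOAD T2 → mem=6 r[T2]=6 [LOAD]
18. CAS T2 → mem=7 r[T2]=6 [OK]

B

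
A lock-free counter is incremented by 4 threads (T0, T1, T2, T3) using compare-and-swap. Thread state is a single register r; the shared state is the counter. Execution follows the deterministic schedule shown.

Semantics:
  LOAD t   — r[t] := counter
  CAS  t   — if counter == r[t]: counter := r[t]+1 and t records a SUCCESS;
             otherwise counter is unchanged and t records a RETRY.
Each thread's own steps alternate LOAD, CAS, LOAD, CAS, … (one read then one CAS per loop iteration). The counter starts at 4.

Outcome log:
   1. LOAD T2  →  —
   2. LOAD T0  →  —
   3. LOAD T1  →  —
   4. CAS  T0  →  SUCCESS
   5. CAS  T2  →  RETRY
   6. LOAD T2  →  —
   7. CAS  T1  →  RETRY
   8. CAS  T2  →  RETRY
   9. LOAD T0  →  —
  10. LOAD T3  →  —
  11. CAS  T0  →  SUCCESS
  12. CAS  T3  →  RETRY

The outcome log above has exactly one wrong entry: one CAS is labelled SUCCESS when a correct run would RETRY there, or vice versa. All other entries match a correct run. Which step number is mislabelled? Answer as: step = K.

step = 8

Re-executing:
[1] T2.load  rd  (counter 4, T2.r 4)
[2] T0.load  rd  (counter 4, T0.r 4)
[3] T1.load  rd  (counter 4, T1.r 4)
[4] T0.cas  hit  (counter 5, T0.r 4)
[5] T2.cas  miss  (counter 5, T2.r 4)
[6] T2.load  rd  (counter 5, T2.r 5)
[7] T1.cas  miss  (counter 5, T1.r 4)
[8] T2.cas  hit  (counter 6, T2.r 5)
[9] T0.load  rd  (counter 6, T0.r 6)
[10] T3.load  rd  (counter 6, T3.r 6)
[11] T0.cas  hit  (counter 7, T0.r 6)
[12] T3.cas  miss  (counter 7, T3.r 6)
Flip is step 8.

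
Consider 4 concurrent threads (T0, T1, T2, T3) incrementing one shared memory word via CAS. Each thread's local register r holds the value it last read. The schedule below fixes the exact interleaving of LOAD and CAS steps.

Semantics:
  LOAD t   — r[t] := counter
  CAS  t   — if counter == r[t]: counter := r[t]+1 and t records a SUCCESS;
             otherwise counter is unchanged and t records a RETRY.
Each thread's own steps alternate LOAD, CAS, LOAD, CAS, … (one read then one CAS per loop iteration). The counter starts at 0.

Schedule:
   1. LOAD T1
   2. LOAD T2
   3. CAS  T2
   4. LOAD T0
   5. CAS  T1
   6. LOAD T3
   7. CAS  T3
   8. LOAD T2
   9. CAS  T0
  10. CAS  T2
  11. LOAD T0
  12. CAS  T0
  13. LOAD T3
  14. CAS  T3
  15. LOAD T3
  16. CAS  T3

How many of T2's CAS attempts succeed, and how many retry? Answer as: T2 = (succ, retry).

[1] T1.load  rd  (counter 0, T1.r 0)
[2] T2.load  rd  (counter 0, T2.r 0)
[3] T2.cas  hit  (counter 1, T2.r 0)
[4] T0.load  rd  (counter 1, T0.r 1)
[5] T1.cas  miss  (counter 1, T1.r 0)
[6] T3.load  rd  (counter 1, T3.r 1)
[7] T3.cas  hit  (counter 2, T3.r 1)
[8] T2.load  rd  (counter 2, T2.r 2)
[9] T0.cas  miss  (counter 2, T0.r 1)
[10] T2.cas  hit  (counter 3, T2.r 2)
[11] T0.load  rd  (counter 3, T0.r 3)
[12] T0.cas  hit  (counter 4, T0.r 3)
[13] T3.load  rd  (counter 4, T3.r 4)
[14] T3.cas  hit  (counter 5, T3.r 4)
[15] T3.load  rd  (counter 5, T3.r 5)
[16] T3.cas  hit  (counter 6, T3.r 5)

T2 = (2, 0)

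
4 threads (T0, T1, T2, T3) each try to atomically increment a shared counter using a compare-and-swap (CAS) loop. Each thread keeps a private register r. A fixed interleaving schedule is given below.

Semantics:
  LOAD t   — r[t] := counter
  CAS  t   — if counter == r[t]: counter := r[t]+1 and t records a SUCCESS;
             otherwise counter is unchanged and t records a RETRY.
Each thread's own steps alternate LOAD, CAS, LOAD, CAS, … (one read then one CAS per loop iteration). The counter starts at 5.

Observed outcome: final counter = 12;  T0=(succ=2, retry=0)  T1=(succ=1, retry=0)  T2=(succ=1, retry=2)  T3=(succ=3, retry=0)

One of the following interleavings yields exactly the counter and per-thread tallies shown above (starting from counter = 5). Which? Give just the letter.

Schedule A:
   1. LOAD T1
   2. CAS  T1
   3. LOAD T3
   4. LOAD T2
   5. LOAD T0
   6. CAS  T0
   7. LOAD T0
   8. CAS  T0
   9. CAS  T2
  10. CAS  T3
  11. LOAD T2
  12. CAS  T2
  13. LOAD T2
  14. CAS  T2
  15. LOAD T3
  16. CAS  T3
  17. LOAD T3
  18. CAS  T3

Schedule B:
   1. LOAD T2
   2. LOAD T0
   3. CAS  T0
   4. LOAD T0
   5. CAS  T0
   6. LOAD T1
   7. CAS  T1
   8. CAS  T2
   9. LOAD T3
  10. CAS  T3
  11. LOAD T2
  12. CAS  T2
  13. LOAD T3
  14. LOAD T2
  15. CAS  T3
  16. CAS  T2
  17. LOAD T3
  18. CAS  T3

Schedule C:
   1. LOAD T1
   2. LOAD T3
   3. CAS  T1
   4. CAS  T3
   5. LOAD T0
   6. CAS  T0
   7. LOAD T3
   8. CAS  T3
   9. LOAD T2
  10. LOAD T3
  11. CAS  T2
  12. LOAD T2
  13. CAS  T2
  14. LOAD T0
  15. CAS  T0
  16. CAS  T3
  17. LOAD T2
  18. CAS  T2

B

Run B:
   1) LOAD T2:  M=5  r_T2=5
   2) LOAD T0:  M=5  r_T0=5
   3) CAS  T0:  M=6  r_T0=5 ✓
   4) LOAD T0:  M=6  r_T0=6
   5) CAS  T0:  M=7  r_T0=6 ✓
   6) LOAD T1:  M=7  r_T1=7
   7) CAS  T1:  M=8  r_T1=7 ✓
   8) CAS  T2:  M=8  r_T2=5 ✗
   9) LOAD T3:  M=8  r_T3=8
  10) CAS  T3:  M=9  r_T3=8 ✓
  11) LOAD T2:  M=9  r_T2=9
  12) CAS  T2:  M=10  r_T2=9 ✓
  13) LOAD T3:  M=10  r_T3=10
  14) LOAD T2:  M=10  r_T2=10
  15) CAS  T3:  M=11  r_T3=10 ✓
  16) CAS  T2:  M=11  r_T2=10 ✗
  17) LOAD T3:  M=11  r_T3=11
  18) CAS  T3:  M=12  r_T3=11 ✓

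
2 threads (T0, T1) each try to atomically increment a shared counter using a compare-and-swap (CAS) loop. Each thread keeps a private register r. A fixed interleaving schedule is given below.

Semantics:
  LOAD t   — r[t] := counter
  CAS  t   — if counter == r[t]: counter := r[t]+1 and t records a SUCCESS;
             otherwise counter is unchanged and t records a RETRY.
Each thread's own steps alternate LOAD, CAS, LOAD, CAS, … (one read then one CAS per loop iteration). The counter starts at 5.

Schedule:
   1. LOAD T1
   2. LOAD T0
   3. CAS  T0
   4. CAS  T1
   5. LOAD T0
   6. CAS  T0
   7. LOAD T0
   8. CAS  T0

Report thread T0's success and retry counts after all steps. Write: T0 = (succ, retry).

T0 = (3, 0)

step 1: T1 LOAD ⇒ load; ctr=5 reg=5
step 2: T0 LOAD ⇒ load; ctr=5 reg=5
step 3: T0 CAS ⇒ ok; ctr=6 reg=5
step 4: T1 CAS ⇒ retry; ctr=6 reg=5
step 5: T0 LOAD ⇒ load; ctr=6 reg=6
step 6: T0 CAS ⇒ ok; ctr=7 reg=6
step 7: T0 LOAD ⇒ load; ctr=7 reg=7
step 8: T0 CAS ⇒ ok; ctr=8 reg=7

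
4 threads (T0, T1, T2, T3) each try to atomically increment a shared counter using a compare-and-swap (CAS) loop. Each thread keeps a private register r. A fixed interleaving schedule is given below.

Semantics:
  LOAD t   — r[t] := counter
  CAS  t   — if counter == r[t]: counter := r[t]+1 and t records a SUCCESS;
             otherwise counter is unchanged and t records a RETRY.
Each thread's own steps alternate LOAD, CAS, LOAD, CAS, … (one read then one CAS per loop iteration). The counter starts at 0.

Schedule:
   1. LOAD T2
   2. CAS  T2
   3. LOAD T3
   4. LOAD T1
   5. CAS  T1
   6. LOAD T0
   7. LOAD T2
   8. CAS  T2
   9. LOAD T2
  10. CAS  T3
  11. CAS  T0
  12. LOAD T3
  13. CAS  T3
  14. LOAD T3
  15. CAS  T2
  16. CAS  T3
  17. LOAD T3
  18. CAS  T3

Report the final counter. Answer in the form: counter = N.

step 1: T2 LOAD ⇒ load; ctr=0 reg=0
step 2: T2 CAS ⇒ ok; ctr=1 reg=0
step 3: T3 LOAD ⇒ load; ctr=1 reg=1
step 4: T1 LOAD ⇒ load; ctr=1 reg=1
step 5: T1 CAS ⇒ ok; ctr=2 reg=1
step 6: T0 LOAD ⇒ load; ctr=2 reg=2
step 7: T2 LOAD ⇒ load; ctr=2 reg=2
step 8: T2 CAS ⇒ ok; ctr=3 reg=2
step 9: T2 LOAD ⇒ load; ctr=3 reg=3
step 10: T3 CAS ⇒ retry; ctr=3 reg=1
step 11: T0 CAS ⇒ retry; ctr=3 reg=2
step 12: T3 LOAD ⇒ load; ctr=3 reg=3
step 13: T3 CAS ⇒ ok; ctr=4 reg=3
step 14: T3 LOAD ⇒ load; ctr=4 reg=4
step 15: T2 CAS ⇒ retry; ctr=4 reg=3
step 16: T3 CAS ⇒ ok; ctr=5 reg=4
step 17: T3 LOAD ⇒ load; ctr=5 reg=5
step 18: T3 CAS ⇒ ok; ctr=6 reg=5

counter = 6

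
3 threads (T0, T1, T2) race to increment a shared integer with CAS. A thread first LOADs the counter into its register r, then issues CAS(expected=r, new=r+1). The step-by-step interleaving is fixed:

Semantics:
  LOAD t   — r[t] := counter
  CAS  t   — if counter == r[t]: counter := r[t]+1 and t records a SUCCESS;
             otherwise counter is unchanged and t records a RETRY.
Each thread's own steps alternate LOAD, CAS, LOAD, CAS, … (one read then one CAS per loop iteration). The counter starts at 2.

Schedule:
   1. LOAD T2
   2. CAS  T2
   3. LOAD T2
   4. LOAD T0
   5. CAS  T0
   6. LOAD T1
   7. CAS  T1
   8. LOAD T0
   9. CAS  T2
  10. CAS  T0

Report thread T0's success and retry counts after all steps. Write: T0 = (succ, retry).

T2 LOAD — after: cnt=2, r=2 — load
T2 CAS — after: cnt=3, r=2 — ok
T2 LOAD — after: cnt=3, r=3 — load
T0 LOAD — after: cnt=3, r=3 — load
T0 CAS — after: cnt=4, r=3 — ok
T1 LOAD — after: cnt=4, r=4 — load
T1 CAS — after: cnt=5, r=4 — ok
T0 LOAD — after: cnt=5, r=5 — load
T2 CAS — after: cnt=5, r=3 — retry
T0 CAS — after: cnt=6, r=5 — ok

T0 = (2, 0)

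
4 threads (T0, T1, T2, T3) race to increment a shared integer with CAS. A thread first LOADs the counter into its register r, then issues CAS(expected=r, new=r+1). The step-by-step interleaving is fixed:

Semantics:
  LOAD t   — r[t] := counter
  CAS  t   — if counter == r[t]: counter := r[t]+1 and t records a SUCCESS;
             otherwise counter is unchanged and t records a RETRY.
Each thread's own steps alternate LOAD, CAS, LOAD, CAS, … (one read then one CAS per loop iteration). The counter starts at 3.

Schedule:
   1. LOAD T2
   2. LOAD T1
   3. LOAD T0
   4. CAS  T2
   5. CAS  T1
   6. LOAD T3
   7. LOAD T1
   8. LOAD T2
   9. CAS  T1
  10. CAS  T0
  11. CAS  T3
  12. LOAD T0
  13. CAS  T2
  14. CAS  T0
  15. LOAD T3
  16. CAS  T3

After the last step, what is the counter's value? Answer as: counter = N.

counter = 7

   1) LOAD T2:  M=3  r_T2=3
   2) LOAD T1:  M=3  r_T1=3
   3) LOAD T0:  M=3  r_T0=3
   4) CAS  T2:  M=4  r_T2=3 ✓
   5) CAS  T1:  M=4  r_T1=3 ✗
   6) LOAD T3:  M=4  r_T3=4
   7) LOAD T1:  M=4  r_T1=4
   8) LOAD T2:  M=4  r_T2=4
   9) CAS  T1:  M=5  r_T1=4 ✓
  10) CAS  T0:  M=5  r_T0=3 ✗
  11) CAS  T3:  M=5  r_T3=4 ✗
  12) LOAD T0:  M=5  r_T0=5
  13) CAS  T2:  M=5  r_T2=4 ✗
  14) CAS  T0:  M=6  r_T0=5 ✓
  15) LOAD T3:  M=6  r_T3=6
  16) CAS  T3:  M=7  r_T3=6 ✓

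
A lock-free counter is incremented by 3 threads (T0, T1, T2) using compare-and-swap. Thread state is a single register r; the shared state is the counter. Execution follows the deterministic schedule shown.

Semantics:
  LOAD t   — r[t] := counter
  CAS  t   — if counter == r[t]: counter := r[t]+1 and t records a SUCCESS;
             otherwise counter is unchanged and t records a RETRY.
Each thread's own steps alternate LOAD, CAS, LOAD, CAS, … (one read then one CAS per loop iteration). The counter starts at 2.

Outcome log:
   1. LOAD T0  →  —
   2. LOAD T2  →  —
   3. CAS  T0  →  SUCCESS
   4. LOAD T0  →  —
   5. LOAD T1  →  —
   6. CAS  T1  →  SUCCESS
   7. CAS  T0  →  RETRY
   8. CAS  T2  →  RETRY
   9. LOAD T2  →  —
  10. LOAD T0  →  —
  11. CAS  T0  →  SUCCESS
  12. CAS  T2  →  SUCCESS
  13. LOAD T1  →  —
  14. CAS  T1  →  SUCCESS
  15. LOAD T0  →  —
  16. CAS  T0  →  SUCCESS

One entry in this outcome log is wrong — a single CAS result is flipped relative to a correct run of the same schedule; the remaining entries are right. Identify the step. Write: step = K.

Re-executing:
#1 T0 reads 2
#2 T2 reads 2
#3 T0 CAS(2→3) writes; counter now 3
#4 T0 reads 3
#5 T1 reads 3
#6 T1 CAS(3→4) writes; counter now 4
#7 T0 CAS(3→4) fails; counter now 4
#8 T2 CAS(2→3) fails; counter now 4
#9 T2 reads 4
#10 T0 reads 4
#11 T0 CAS(4→5) writes; counter now 5
#12 T2 CAS(4→5) fails; counter now 5
#13 T1 reads 5
#14 T1 CAS(5→6) writes; counter now 6
#15 T0 reads 6
#16 T0 CAS(6→7) writes; counter now 7
Log disagrees first at step 12.

step = 12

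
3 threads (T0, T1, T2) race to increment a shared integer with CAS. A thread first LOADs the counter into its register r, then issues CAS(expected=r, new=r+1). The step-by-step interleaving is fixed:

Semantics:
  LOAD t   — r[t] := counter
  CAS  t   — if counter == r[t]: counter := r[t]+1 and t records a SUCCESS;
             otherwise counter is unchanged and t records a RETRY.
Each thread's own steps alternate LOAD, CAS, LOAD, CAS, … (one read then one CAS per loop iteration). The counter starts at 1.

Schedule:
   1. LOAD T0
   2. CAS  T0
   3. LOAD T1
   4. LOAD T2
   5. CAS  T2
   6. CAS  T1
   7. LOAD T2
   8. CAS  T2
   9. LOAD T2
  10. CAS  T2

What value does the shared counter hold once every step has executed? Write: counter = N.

counter = 5

[1] T0.load  rd  (counter 1, T0.r 1)
[2] T0.cas  hit  (counter 2, T0.r 1)
[3] T1.load  rd  (counter 2, T1.r 2)
[4] T2.load  rd  (counter 2, T2.r 2)
[5] T2.cas  hit  (counter 3, T2.r 2)
[6] T1.cas  miss  (counter 3, T1.r 2)
[7] T2.load  rd  (counter 3, T2.r 3)
[8] T2.cas  hit  (counter 4, T2.r 3)
[9] T2.load  rd  (counter 4, T2.r 4)
[10] T2.cas  hit  (counter 5, T2.r 4)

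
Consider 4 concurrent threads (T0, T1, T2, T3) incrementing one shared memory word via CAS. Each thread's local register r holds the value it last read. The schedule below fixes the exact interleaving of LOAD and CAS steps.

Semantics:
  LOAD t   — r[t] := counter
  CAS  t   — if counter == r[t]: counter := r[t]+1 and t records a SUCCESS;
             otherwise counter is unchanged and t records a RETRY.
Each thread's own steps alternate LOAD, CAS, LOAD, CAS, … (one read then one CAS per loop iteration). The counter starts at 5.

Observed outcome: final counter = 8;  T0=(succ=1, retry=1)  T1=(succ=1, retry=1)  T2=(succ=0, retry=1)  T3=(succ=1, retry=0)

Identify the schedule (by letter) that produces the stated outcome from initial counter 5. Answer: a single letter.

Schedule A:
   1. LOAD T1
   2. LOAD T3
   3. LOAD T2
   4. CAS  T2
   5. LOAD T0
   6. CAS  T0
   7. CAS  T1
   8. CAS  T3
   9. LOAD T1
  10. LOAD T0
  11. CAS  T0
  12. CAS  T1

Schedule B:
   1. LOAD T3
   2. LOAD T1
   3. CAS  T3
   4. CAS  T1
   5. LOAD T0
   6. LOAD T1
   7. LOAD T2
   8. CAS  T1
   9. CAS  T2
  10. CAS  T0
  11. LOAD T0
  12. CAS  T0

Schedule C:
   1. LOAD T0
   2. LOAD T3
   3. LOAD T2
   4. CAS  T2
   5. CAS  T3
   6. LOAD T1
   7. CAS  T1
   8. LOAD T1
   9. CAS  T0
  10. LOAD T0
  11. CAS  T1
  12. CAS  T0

B

Tracing schedule B:
T3 LOAD — after: cnt=5, r=5 — load
T1 LOAD — after: cnt=5, r=5 — load
T3 CAS — after: cnt=6, r=5 — ok
T1 CAS — after: cnt=6, r=5 — retry
T0 LOAD — after: cnt=6, r=6 — load
T1 LOAD — after: cnt=6, r=6 — load
T2 LOAD — after: cnt=6, r=6 — load
T1 CAS — after: cnt=7, r=6 — ok
T2 CAS — after: cnt=7, r=6 — retry
T0 CAS — after: cnt=7, r=6 — retry
T0 LOAD — after: cnt=7, r=7 — load
T0 CAS — after: cnt=8, r=7 — ok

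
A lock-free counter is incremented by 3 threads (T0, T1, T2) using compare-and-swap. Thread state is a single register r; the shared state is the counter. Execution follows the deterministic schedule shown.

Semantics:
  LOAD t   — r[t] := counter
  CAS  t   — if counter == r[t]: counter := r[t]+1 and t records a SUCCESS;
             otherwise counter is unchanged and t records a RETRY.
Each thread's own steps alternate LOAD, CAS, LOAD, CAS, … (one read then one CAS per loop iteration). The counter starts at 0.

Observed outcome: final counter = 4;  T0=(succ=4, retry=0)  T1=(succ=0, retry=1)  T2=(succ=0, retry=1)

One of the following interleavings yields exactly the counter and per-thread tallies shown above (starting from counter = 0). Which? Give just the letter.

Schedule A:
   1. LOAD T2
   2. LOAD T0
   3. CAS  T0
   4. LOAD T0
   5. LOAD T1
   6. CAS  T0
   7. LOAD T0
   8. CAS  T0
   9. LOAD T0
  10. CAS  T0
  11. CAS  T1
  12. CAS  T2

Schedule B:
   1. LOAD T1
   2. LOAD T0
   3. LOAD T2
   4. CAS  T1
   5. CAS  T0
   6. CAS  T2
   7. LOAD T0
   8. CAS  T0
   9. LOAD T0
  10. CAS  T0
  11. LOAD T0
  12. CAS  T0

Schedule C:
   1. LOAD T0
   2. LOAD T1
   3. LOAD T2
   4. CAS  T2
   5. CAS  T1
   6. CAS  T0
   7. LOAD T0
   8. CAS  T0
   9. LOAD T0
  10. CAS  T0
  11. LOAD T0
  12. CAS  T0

Tracing schedule A:
1. LOAD T2 → mem=0 r[T2]=0 [LOAD]
2. LOAD T0 → mem=0 r[T0]=0 [LOAD]
3. CAS T0 → mem=1 r[T0]=0 [OK]
4. LOAD T0 → mem=1 r[T0]=1 [LOAD]
5. LOAD T1 → mem=1 r[T1]=1 [LOAD]
6. CAS T0 → mem=2 r[T0]=1 [OK]
7. LOAD T0 → mem=2 r[T0]=2 [LOAD]
8. CAS T0 → mem=3 r[T0]=2 [OK]
9. LOAD T0 → mem=3 r[T0]=3 [LOAD]
10. CAS T0 → mem=4 r[T0]=3 [OK]
11. CAS T1 → mem=4 r[T1]=1 [RETRY]
12. CAS T2 → mem=4 r[T2]=0 [RETRY]

A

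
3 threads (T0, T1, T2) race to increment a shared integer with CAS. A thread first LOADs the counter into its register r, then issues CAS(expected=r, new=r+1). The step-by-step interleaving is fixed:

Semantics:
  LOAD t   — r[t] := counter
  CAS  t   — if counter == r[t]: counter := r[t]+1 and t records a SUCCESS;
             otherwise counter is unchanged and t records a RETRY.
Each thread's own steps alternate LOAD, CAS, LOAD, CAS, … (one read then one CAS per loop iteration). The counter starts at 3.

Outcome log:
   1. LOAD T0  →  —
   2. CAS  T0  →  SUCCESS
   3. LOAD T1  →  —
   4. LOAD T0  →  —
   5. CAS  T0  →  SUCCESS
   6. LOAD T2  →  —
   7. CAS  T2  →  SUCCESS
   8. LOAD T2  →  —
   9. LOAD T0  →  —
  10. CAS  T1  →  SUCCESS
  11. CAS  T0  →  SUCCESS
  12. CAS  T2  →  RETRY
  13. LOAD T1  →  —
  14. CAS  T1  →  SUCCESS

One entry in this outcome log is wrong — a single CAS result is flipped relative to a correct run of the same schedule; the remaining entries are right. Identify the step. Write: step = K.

step = 10

Re-executing:
[1] T0.load  rd  (counter 3, T0.r 3)
[2] T0.cas  hit  (counter 4, T0.r 3)
[3] T1.load  rd  (counter 4, T1.r 4)
[4] T0.load  rd  (counter 4, T0.r 4)
[5] T0.cas  hit  (counter 5, T0.r 4)
[6] T2.load  rd  (counter 5, T2.r 5)
[7] T2.cas  hit  (counter 6, T2.r 5)
[8] T2.load  rd  (counter 6, T2.r 6)
[9] T0.load  rd  (counter 6, T0.r 6)
[10] T1.cas  miss  (counter 6, T1.r 4)
[11] T0.cas  hit  (counter 7, T0.r 6)
[12] T2.cas  miss  (counter 7, T2.r 6)
[13] T1.load  rd  (counter 7, T1.r 7)
[14] T1.cas  hit  (counter 8, T1.r 7)
Mismatch at 10.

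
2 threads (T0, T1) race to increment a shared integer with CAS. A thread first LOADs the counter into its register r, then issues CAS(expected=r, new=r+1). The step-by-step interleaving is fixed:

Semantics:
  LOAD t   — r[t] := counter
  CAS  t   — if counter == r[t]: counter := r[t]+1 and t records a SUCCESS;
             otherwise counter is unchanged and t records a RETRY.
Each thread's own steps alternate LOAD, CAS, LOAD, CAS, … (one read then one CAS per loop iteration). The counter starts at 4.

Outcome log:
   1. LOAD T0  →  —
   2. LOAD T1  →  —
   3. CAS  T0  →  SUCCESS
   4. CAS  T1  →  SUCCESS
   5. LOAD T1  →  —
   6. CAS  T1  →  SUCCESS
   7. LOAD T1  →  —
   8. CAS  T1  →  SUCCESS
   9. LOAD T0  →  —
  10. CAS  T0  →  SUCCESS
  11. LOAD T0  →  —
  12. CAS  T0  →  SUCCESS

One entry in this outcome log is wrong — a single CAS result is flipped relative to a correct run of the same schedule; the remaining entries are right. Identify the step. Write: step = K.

step = 4

Reference trace:
step 1: T0 LOAD ⇒ load; ctr=4 reg=4
step 2: T1 LOAD ⇒ load; ctr=4 reg=4
step 3: T0 CAS ⇒ ok; ctr=5 reg=4
step 4: T1 CAS ⇒ retry; ctr=5 reg=4
step 5: T1 LOAD ⇒ load; ctr=5 reg=5
step 6: T1 CAS ⇒ ok; ctr=6 reg=5
step 7: T1 LOAD ⇒ load; ctr=6 reg=6
step 8: T1 CAS ⇒ ok; ctr=7 reg=6
step 9: T0 LOAD ⇒ load; ctr=7 reg=7
step 10: T0 CAS ⇒ ok; ctr=8 reg=7
step 11: T0 LOAD ⇒ load; ctr=8 reg=8
step 12: T0 CAS ⇒ ok; ctr=9 reg=8
Flip is step 4.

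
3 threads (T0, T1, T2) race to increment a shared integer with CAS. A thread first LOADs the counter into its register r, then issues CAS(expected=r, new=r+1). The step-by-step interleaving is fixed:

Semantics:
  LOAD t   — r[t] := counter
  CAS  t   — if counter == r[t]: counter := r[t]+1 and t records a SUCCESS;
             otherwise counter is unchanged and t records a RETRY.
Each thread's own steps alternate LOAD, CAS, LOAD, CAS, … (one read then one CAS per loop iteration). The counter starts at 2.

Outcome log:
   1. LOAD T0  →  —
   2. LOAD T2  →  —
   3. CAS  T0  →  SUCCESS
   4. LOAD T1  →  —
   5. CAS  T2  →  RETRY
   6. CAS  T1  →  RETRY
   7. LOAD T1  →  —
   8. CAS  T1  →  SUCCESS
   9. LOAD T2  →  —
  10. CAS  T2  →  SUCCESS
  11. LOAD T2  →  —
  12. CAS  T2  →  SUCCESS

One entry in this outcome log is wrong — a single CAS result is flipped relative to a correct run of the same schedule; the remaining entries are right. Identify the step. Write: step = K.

step = 6

Reference trace:
T0 LOAD — after: cnt=2, r=2 — load
T2 LOAD — after: cnt=2, r=2 — load
T0 CAS — after: cnt=3, r=2 — ok
T1 LOAD — after: cnt=3, r=3 — load
T2 CAS — after: cnt=3, r=2 — retry
T1 CAS — after: cnt=4, r=3 — ok
T1 LOAD — after: cnt=4, r=4 — load
T1 CAS — after: cnt=5, r=4 — ok
T2 LOAD — after: cnt=5, r=5 — load
T2 CAS — after: cnt=6, r=5 — ok
T2 LOAD — after: cnt=6, r=6 — load
T2 CAS — after: cnt=7, r=6 — ok
Mismatch at 6.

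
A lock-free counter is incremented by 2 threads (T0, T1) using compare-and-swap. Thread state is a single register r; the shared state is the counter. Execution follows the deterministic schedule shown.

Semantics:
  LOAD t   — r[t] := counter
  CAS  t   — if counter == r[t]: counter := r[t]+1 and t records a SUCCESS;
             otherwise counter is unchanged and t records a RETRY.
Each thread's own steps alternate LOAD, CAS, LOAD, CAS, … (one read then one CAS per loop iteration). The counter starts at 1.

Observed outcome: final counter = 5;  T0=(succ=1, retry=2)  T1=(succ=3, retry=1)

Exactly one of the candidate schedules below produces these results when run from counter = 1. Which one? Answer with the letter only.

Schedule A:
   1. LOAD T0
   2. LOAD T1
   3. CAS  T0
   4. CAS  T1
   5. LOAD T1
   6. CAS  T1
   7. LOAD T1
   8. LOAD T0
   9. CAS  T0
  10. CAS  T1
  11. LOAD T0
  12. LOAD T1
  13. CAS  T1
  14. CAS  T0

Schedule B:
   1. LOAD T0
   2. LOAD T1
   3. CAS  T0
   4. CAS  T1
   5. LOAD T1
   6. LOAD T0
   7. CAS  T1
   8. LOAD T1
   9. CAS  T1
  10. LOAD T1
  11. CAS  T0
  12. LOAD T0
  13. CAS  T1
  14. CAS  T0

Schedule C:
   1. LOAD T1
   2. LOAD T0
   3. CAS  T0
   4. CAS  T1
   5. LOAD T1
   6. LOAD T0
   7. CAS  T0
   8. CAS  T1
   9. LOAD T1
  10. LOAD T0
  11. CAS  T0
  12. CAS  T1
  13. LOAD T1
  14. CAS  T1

Tracing schedule B:
T0 LOAD — after: cnt=1, r=1 — load
T1 LOAD — after: cnt=1, r=1 — load
T0 CAS — after: cnt=2, r=1 — ok
T1 CAS — after: cnt=2, r=1 — retry
T1 LOAD — after: cnt=2, r=2 — load
T0 LOAD — after: cnt=2, r=2 — load
T1 CAS — after: cnt=3, r=2 — ok
T1 LOAD — after: cnt=3, r=3 — load
T1 CAS — after: cnt=4, r=3 — ok
T1 LOAD — after: cnt=4, r=4 — load
T0 CAS — after: cnt=4, r=2 — retry
T0 LOAD — after: cnt=4, r=4 — load
T1 CAS — after: cnt=5, r=4 — ok
T0 CAS — after: cnt=5, r=4 — retry

B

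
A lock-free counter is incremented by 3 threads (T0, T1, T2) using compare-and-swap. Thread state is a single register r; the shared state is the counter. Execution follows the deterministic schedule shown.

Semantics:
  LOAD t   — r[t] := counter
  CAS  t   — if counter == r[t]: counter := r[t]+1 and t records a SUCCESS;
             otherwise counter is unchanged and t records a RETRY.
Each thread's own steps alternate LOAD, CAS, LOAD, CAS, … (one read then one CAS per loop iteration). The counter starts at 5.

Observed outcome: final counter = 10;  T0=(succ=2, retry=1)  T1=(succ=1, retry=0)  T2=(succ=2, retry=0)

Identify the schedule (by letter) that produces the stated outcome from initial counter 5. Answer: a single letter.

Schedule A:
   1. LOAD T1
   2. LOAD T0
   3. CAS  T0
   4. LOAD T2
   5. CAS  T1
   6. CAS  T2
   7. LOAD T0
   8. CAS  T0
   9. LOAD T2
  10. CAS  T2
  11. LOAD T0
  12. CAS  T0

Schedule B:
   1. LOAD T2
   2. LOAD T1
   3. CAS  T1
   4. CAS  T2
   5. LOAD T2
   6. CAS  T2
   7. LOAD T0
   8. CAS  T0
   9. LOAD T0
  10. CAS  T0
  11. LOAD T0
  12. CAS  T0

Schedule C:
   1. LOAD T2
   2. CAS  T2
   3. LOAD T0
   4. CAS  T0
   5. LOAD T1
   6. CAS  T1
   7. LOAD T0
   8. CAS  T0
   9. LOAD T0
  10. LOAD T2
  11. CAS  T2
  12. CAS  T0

Simulating candidate C:
   1) LOAD T2:  M=5  r_T2=5
   2) CAS  T2:  M=6  r_T2=5 ✓
   3) LOAD T0:  M=6  r_T0=6
   4) CAS  T0:  M=7  r_T0=6 ✓
   5) LOAD T1:  M=7  r_T1=7
   6) CAS  T1:  M=8  r_T1=7 ✓
   7) LOAD T0:  M=8  r_T0=8
   8) CAS  T0:  M=9  r_T0=8 ✓
   9) LOAD T0:  M=9  r_T0=9
  10) LOAD T2:  M=9  r_T2=9
  11) CAS  T2:  M=10  r_T2=9 ✓
  12) CAS  T0:  M=10  r_T0=9 ✗

C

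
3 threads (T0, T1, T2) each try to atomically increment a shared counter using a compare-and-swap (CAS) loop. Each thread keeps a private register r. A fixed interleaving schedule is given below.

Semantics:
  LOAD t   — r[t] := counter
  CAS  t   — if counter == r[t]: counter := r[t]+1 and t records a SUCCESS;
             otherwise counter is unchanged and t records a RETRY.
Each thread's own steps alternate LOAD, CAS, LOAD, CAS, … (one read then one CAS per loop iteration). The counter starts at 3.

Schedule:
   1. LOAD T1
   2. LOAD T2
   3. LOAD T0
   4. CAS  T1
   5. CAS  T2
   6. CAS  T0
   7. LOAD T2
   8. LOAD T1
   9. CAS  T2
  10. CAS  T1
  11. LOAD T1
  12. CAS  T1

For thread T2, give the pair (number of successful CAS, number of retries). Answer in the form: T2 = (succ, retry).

T2 = (1, 1)

[1] T1.load  rd  (counter 3, T1.r 3)
[2] T2.load  rd  (counter 3, T2.r 3)
[3] T0.load  rd  (counter 3, T0.r 3)
[4] T1.cas  hit  (counter 4, T1.r 3)
[5] T2.cas  miss  (counter 4, T2.r 3)
[6] T0.cas  miss  (counter 4, T0.r 3)
[7] T2.load  rd  (counter 4, T2.r 4)
[8] T1.load  rd  (counter 4, T1.r 4)
[9] T2.cas  hit  (counter 5, T2.r 4)
[10] T1.cas  miss  (counter 5, T1.r 4)
[11] T1.load  rd  (counter 5, T1.r 5)
[12] T1.cas  hit  (counter 6, T1.r 5)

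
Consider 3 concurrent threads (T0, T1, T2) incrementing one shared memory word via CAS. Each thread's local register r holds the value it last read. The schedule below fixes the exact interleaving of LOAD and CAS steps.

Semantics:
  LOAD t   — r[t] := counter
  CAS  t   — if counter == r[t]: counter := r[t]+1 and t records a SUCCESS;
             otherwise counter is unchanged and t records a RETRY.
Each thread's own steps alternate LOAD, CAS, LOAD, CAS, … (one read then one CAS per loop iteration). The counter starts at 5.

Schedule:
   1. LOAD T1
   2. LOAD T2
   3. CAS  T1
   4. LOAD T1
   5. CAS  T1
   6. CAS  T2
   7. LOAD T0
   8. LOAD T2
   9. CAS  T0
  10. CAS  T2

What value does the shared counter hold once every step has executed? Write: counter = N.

   1) LOAD T1:  M=5  r_T1=5
   2) LOAD T2:  M=5  r_T2=5
   3) CAS  T1:  M=6  r_T1=5 ✓
   4) LOAD T1:  M=6  r_T1=6
   5) CAS  T1:  M=7  r_T1=6 ✓
   6) CAS  T2:  M=7  r_T2=5 ✗
   7) LOAD T0:  M=7  r_T0=7
   8) LOAD T2:  M=7  r_T2=7
   9) CAS  T0:  M=8  r_T0=7 ✓
  10) CAS  T2:  M=8  r_T2=7 ✗

counter = 8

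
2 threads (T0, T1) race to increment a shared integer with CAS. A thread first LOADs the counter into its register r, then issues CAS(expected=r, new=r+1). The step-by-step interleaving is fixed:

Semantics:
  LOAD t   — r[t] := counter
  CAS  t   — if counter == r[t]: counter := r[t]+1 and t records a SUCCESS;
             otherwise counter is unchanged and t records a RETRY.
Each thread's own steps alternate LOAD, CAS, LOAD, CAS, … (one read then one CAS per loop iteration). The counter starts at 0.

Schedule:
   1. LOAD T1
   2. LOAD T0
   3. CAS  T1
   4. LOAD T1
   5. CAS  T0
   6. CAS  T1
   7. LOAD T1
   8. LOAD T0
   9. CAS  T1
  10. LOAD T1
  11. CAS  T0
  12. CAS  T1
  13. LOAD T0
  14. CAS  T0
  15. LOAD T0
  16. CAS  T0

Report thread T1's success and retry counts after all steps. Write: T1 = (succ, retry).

T1 = (4, 0)

step 1: T1 LOAD ⇒ load; ctr=0 reg=0
step 2: T0 LOAD ⇒ load; ctr=0 reg=0
step 3: T1 CAS ⇒ ok; ctr=1 reg=0
step 4: T1 LOAD ⇒ load; ctr=1 reg=1
step 5: T0 CAS ⇒ retry; ctr=1 reg=0
step 6: T1 CAS ⇒ ok; ctr=2 reg=1
step 7: T1 LOAD ⇒ load; ctr=2 reg=2
step 8: T0 LOAD ⇒ load; ctr=2 reg=2
step 9: T1 CAS ⇒ ok; ctr=3 reg=2
step 10: T1 LOAD ⇒ load; ctr=3 reg=3
step 11: T0 CAS ⇒ retry; ctr=3 reg=2
step 12: T1 CAS ⇒ ok; ctr=4 reg=3
step 13: T0 LOAD ⇒ load; ctr=4 reg=4
step 14: T0 CAS ⇒ ok; ctr=5 reg=4
step 15: T0 LOAD ⇒ load; ctr=5 reg=5
step 16: T0 CAS ⇒ ok; ctr=6 reg=5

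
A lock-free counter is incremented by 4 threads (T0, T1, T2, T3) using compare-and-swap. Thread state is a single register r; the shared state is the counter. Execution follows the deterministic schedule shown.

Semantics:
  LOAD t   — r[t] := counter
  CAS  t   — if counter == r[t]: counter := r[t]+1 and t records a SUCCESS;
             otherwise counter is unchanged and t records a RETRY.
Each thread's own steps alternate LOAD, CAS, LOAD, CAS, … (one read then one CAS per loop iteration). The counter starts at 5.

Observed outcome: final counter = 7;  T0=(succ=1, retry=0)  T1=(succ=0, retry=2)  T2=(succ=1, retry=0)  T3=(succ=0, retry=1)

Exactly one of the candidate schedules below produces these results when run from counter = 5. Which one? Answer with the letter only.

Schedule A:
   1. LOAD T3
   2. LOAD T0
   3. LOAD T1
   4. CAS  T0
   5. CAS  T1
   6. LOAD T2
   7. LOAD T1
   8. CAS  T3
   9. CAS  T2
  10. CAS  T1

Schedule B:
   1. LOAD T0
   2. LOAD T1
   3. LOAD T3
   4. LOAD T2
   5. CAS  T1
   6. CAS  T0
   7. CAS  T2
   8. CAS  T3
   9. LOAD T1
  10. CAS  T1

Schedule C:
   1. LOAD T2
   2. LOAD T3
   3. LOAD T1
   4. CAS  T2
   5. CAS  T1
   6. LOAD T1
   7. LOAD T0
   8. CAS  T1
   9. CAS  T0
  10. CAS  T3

A

Tracing schedule A:
#1 T3 reads 5
#2 T0 reads 5
#3 T1 reads 5
#4 T0 CAS(5→6) writes; counter now 6
#5 T1 CAS(5→6) fails; counter now 6
#6 T2 reads 6
#7 T1 reads 6
#8 T3 CAS(5→6) fails; counter now 6
#9 T2 CAS(6→7) writes; counter now 7
#10 T1 CAS(6→7) fails; counter now 7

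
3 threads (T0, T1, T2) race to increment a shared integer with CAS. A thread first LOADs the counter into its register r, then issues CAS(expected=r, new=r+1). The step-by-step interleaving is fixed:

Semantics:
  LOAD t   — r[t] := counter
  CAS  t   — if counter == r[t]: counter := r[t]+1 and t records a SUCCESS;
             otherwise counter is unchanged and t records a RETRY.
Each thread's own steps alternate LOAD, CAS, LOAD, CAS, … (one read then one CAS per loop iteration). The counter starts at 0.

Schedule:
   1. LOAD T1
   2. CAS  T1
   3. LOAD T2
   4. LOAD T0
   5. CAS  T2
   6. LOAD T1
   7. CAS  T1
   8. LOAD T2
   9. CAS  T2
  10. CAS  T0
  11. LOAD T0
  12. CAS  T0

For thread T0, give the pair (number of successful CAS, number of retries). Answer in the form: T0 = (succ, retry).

#1 T1 reads 0
#2 T1 CAS(0→1) writes; counter now 1
#3 T2 reads 1
#4 T0 reads 1
#5 T2 CAS(1→2) writes; counter now 2
#6 T1 reads 2
#7 T1 CAS(2→3) writes; counter now 3
#8 T2 reads 3
#9 T2 CAS(3→4) writes; counter now 4
#10 T0 CAS(1→2) fails; counter now 4
#11 T0 reads 4
#12 T0 CAS(4→5) writes; counter now 5

T0 = (1, 1)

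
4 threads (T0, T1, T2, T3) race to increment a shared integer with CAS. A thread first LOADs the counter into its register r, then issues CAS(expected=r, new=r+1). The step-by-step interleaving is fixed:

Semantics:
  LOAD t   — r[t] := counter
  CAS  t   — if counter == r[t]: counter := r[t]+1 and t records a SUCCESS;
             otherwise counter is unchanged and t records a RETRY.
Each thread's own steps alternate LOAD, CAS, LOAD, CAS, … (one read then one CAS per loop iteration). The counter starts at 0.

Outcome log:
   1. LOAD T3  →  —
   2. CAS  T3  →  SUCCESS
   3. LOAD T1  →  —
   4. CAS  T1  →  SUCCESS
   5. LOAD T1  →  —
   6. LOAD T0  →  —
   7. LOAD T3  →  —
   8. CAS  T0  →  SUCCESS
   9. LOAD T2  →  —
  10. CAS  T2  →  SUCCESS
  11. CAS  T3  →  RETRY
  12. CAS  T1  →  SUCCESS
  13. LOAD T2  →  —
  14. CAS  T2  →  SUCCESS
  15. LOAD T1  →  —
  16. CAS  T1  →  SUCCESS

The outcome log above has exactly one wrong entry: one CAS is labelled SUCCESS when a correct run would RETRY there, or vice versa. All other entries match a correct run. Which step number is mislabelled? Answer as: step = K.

step = 12

Correct run:
T3 LOAD — after: cnt=0, r=0 — load
T3 CAS — after: cnt=1, r=0 — ok
T1 LOAD — after: cnt=1, r=1 — load
T1 CAS — after: cnt=2, r=1 — ok
T1 LOAD — after: cnt=2, r=2 — load
T0 LOAD — after: cnt=2, r=2 — load
T3 LOAD — after: cnt=2, r=2 — load
T0 CAS — after: cnt=3, r=2 — ok
T2 LOAD — after: cnt=3, r=3 — load
T2 CAS — after: cnt=4, r=3 — ok
T3 CAS — after: cnt=4, r=2 — retry
T1 CAS — after: cnt=4, r=2 — retry
T2 LOAD — after: cnt=4, r=4 — load
T2 CAS — after: cnt=5, r=4 — ok
T1 LOAD — after: cnt=5, r=5 — load
T1 CAS — after: cnt=6, r=5 — ok
Flip is step 12.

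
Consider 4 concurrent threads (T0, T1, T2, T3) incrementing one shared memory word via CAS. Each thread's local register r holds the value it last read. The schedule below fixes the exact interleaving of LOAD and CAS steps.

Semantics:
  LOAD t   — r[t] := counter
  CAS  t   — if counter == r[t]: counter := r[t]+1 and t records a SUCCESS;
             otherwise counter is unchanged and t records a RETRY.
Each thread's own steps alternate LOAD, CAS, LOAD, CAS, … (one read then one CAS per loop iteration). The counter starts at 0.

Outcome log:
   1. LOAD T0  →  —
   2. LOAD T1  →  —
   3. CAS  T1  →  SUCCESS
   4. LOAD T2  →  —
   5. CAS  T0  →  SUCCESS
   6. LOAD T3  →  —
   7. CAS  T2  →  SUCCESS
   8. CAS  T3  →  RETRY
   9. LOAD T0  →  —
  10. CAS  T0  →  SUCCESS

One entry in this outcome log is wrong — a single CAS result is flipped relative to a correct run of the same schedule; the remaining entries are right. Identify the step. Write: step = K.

Reference trace:
   1) LOAD T0:  M=0  r_T0=0
   2) LOAD T1:  M=0  r_T1=0
   3) CAS  T1:  M=1  r_T1=0 ✓
   4) LOAD T2:  M=1  r_T2=1
   5) CAS  T0:  M=1  r_T0=0 ✗
   6) LOAD T3:  M=1  r_T3=1
   7) CAS  T2:  M=2  r_T2=1 ✓
   8) CAS  T3:  M=2  r_T3=1 ✗
   9) LOAD T0:  M=2  r_T0=2
  10) CAS  T0:  M=3  r_T0=2 ✓
Mismatch at 5.

step = 5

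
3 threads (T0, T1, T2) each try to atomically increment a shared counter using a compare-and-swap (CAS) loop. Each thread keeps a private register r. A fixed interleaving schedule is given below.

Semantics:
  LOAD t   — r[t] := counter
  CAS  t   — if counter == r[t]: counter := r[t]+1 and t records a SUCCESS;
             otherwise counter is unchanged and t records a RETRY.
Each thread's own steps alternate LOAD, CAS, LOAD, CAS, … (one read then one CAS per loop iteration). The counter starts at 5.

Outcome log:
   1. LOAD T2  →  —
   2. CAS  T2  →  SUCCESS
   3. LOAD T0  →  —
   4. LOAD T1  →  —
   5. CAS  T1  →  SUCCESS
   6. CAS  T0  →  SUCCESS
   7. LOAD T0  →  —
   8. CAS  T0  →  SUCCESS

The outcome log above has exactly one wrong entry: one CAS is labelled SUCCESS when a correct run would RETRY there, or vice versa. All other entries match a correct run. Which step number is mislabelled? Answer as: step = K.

Re-executing:
step 1: T2 LOAD ⇒ load; ctr=5 reg=5
step 2: T2 CAS ⇒ ok; ctr=6 reg=5
step 3: T0 LOAD ⇒ load; ctr=6 reg=6
step 4: T1 LOAD ⇒ load; ctr=6 reg=6
step 5: T1 CAS ⇒ ok; ctr=7 reg=6
step 6: T0 CAS ⇒ retry; ctr=7 reg=6
step 7: T0 LOAD ⇒ load; ctr=7 reg=7
step 8: T0 CAS ⇒ ok; ctr=8 reg=7
Mismatch at 6.

step = 6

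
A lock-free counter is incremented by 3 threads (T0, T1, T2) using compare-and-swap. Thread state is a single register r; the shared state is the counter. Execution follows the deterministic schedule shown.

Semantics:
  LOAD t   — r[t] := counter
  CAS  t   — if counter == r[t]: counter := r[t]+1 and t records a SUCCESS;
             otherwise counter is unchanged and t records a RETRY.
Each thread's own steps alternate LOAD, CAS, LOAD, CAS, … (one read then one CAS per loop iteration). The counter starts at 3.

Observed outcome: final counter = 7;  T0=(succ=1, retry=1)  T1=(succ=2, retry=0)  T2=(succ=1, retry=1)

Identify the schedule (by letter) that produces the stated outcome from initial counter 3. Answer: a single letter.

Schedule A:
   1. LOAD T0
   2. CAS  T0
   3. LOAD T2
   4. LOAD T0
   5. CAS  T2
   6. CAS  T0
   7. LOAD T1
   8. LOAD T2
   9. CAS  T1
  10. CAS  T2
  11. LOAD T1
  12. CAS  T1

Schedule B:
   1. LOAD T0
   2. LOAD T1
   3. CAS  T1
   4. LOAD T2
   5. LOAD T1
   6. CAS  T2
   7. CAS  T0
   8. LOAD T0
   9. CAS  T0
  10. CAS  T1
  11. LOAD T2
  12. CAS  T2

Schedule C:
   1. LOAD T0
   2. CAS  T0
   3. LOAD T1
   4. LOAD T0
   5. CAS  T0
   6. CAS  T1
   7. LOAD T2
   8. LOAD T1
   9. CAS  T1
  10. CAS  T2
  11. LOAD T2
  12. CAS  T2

Tracing schedule A:
step 1: T0 LOAD ⇒ load; ctr=3 reg=3
step 2: T0 CAS ⇒ ok; ctr=4 reg=3
step 3: T2 LOAD ⇒ load; ctr=4 reg=4
step 4: T0 LOAD ⇒ load; ctr=4 reg=4
step 5: T2 CAS ⇒ ok; ctr=5 reg=4
step 6: T0 CAS ⇒ retry; ctr=5 reg=4
step 7: T1 LOAD ⇒ load; ctr=5 reg=5
step 8: T2 LOAD ⇒ load; ctr=5 reg=5
step 9: T1 CAS ⇒ ok; ctr=6 reg=5
step 10: T2 CAS ⇒ retry; ctr=6 reg=5
step 11: T1 LOAD ⇒ load; ctr=6 reg=6
step 12: T1 CAS ⇒ ok; ctr=7 reg=6

A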